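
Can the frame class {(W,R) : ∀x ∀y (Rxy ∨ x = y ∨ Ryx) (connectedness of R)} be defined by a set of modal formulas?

Any modally definable frame class is closed under disjoint unions.
Take 2 disjoint single-world reflexive frames: each is trivially connected, but their disjoint union has 2 worlds with no edge between distinct components, so it is not connected.
So no modal formula (or set of formulas) defines exactly the connected frames.

Not definable by any modal formula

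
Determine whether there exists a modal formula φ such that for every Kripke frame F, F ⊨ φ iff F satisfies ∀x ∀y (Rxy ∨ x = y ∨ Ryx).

No

Modal frame validity is preserved under disjoint unions.
Take 4 disjoint single-world reflexive frames: each is trivially connected, but their disjoint union has 4 worlds with no edge between distinct components, so it is not connected.
Hence connectedness of R is not modally definable.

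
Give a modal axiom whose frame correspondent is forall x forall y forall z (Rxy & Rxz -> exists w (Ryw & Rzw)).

The condition is convergence. The .2 schema ◇□r → □◇r defines it.
Suppose ◇□r→□◇r is valid. Take Rxy, Rxz and set V(r)={w : Ryw}. Then □r at y so ◇□r at x, so □◇r at x, so ◇r at z, giving w with Rzw and Ryw.

◇□r → □◇r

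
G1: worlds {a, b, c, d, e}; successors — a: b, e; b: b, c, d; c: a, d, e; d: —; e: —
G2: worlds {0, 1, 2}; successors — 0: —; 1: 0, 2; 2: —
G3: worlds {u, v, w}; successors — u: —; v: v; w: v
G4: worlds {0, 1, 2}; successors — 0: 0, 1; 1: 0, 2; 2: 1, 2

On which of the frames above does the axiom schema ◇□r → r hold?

Frame correspondent (Sahlqvist): ∀x ∀y (xRy → ∃w (yRw ∧ x = w)) — i.e. a generalized confluence (Geach) condition.
G1: fails — aRb but no w with bRw and a=w.
G2: fails — 1R0 but no w with 0Rw and 1=w.
G3: fails — wRv but no t with vRt and w=t.
G4: condition met.

G4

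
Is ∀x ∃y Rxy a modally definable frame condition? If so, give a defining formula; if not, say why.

Yes, by □r → ◇r

Yes: it is seriality, defined by the D schema □r → ◇r.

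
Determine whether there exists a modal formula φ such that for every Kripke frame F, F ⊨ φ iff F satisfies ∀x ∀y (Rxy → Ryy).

Yes, by □(□q → q)

The condition is shift-reflexivity. A defining modal formula is □(□q → q).
Suppose □(□q→q) is valid. Take Rxy and set V(q)={w : Ryw}. Then at y, □q holds; since □(□q→q) at x, □q→q at y, so q at y, i.e. Ryy.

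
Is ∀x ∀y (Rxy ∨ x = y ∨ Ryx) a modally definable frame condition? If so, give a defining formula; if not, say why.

Not modally definable

Modal frame validity is preserved under disjoint unions.
Take 3 disjoint single-world reflexive frames: each is trivially connected, but their disjoint union has 3 worlds with no edge between distinct components, so it is not connected.
Hence connectedness of R is not modally definable.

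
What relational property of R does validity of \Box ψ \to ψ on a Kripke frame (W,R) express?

Suppose □ψ→ψ is valid. At any x set V(ψ)={w : Rxw}. Then □ψ holds at x, so ψ holds at x, i.e. Rxx.

reflexivity: \forall x Rxx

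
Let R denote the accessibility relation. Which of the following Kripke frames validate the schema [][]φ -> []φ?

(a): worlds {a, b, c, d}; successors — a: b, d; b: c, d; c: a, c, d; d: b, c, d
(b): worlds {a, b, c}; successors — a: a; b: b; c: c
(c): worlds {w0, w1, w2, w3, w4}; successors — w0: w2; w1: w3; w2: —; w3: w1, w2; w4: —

Frame correspondent (Sahlqvist): forall x forall y (Rxy -> exists z (Rxz & Rzy)) — i.e. density.
(a): condition met.
(b): condition met.
(c): fails — Rw0w2 but no z with Rw0z and Rzw2.
Valid on: (a), (b).

(a), (b)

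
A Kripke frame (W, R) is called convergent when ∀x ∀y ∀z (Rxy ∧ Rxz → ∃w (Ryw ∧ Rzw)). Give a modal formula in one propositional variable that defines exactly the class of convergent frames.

◇□r → □◇r

The condition is convergence. The .2 schema ◇□r → □◇r defines it.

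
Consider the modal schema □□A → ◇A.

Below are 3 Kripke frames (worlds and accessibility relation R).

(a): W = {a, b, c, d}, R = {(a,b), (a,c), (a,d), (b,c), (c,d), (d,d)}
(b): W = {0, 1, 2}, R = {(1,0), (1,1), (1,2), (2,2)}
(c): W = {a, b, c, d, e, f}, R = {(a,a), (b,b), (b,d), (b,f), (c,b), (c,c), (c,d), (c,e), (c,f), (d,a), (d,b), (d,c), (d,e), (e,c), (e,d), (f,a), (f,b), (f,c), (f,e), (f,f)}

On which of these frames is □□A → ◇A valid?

(c)

Frame correspondent (Sahlqvist): ∀x ∃w (xR²w ∧ xRw) — i.e. a generalized confluence (Geach) condition.
(a): fails — at b but no w with bR²w and bRw.
(b): fails — at 0 but no w with 0R²w and 0Rw.
(c): satisfies the condition.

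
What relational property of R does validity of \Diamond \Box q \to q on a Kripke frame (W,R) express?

symmetry: \forall x \forall y (Rxy \to Ryx)

Equivalently (dual form): q → □◇q.
Suppose q→□◇q is valid. Take Rxy and set V(q)={x}. Then q at x, so □◇q at x, so ◇q at y, so some z with Ryz has q; z=x, i.e. Ryx.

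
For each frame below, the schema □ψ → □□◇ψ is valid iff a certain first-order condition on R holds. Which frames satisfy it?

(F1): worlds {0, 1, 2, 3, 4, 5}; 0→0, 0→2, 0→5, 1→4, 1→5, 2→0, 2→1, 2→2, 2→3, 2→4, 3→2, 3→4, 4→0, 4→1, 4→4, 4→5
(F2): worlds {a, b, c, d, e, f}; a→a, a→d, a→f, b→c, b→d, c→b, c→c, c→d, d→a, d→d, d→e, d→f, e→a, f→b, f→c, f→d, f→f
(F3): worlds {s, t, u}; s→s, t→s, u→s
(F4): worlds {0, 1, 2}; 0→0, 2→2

Frame correspondent (Sahlqvist): ∀x ∀z (xR²z → ∃w (xRw ∧ zRw)) — i.e. a generalized confluence (Geach) condition.
(F1): fails — 0R²5 but no w with 0Rw and 5Rw.
(F2): fails — bR²e but no w with bRw and eRw.
(F3): satisfies the condition.
(F4): satisfies the condition.

(F3), (F4)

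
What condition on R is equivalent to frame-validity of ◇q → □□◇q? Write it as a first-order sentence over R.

∀x ∀y ∀z ((xRy ∧ xR²z) → ∃w (y = w ∧ zRw))

This is a Sahlqvist (Geach-type) schema ◇^1□^0q → □^2◇^1q.
Minimal-valuation argument: fix x; take any y with xR^1y and any z with xR^2z. Set V(q) to the set of worlds R-reachable from y in exactly 0 steps. Then □^0q holds at y, so the antecedent holds at x; validity forces ◇^1q at z, giving a w with zR^1w and yR^0w.
First-order correspondent: ∀x ∀y ∀z ((xRy ∧ xR²z) → ∃w (y = w ∧ zRw)).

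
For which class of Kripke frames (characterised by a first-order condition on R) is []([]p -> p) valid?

Suppose □(□p→p) is valid. Take Rxy and set V(p)={w : Ryw}. Then at y, □p holds; since □(□p→p) at x, □p→p at y, so p at y, i.e. Ryy.

Shift-reflexivity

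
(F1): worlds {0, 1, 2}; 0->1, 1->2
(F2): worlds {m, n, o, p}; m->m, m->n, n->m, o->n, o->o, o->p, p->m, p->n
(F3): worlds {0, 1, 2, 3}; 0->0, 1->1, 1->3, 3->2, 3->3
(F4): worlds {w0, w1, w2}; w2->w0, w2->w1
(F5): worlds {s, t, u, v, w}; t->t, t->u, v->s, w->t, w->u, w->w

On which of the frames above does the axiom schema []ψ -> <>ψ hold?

(F2)

The schema corresponds to seriality: forall x exists y Rxy.
(F1): fails — world 2 has no successor.
(F2): condition met.
(F3): fails — world 2 has no successor.
(F4): fails — world w0 has no successor.
(F5): fails — world s has no successor.
Valid on: (F2).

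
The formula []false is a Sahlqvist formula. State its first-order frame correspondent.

emptiness of R

□⊥ is valid iff no world has any successor (otherwise □⊥ fails at any world with one).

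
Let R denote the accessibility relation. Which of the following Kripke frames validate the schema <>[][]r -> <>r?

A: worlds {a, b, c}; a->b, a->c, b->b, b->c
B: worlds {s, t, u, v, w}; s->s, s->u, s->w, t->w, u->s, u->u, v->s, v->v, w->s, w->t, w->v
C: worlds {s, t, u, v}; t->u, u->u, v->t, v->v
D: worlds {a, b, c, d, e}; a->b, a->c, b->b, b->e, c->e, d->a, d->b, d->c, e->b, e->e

B, D

This is the axiom for a generalized confluence (Geach) condition; its first-order frame correspondent is forall x forall y (xRy -> exists w (y R^2 w & xRw)).
A: fails — aRc but no w with cR²w and aRw.
B: satisfies the condition.
C: fails — vRt but no w with tR²w and vRw.
D: satisfies the condition.
Valid on: B, D.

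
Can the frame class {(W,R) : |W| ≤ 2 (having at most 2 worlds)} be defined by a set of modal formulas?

Modal frame validity is preserved under disjoint unions.
Any modal formula valid on each of 3 disjoint one-world frames is valid on their disjoint union (validity is preserved under disjoint unions). Each one-world frame has |W|=1≤2, but the union has |W|=3.
Hence having at most 2 worlds is not modally definable.

No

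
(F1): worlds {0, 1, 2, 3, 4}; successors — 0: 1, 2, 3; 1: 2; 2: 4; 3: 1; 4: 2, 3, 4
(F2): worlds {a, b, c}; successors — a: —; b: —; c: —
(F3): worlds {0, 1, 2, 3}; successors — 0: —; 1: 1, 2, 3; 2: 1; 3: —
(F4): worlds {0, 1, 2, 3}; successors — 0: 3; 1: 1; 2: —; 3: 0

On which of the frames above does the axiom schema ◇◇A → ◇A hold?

Frame correspondent (Sahlqvist): ∀x ∀y ∀z (Rxy ∧ Ryz → Rxz) — i.e. transitivity.
(F1): fails — R02 and R24 but not R04.
(F2): condition met.
(F3): fails — R21 and R12 but not R22.
(F4): fails — R30 and R03 but not R33.
Valid on: (F2).

(F2)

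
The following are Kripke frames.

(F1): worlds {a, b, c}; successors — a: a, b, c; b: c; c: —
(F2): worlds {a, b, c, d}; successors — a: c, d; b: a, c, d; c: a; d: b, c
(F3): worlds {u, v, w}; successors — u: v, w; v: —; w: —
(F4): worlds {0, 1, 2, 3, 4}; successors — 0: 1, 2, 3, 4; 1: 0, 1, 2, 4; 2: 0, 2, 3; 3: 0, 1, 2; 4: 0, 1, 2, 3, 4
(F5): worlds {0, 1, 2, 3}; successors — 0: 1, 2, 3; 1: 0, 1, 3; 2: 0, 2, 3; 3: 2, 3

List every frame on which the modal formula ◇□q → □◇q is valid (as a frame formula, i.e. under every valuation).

Frame correspondent (Sahlqvist): ∀x ∀y ∀z (Rxy ∧ Rxz → ∃w (Ryw ∧ Rzw)) — i.e. convergence.
(F1): fails — Raa and Rac but a and c have no common successor.
(F2): fails — Rac and Rad but c and d have no common successor.
(F3): fails — Ruv and Ruv but v and v have no common successor.
(F4): holds.
(F5): holds.
Valid on: (F4), (F5).

(F4), (F5)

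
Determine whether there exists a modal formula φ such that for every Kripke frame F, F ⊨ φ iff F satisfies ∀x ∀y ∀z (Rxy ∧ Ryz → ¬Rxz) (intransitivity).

No

If a class were modally definable it would be closed under surjective bounded morphisms (Goldblatt–Thomason).
The 7-cycle (worlds w0,w1,w2,w3,w4,w5,w6 with w0→w1→w2→w3→w4→w5→w6→w0) is intransitive. Mapping every world to a single reflexive point • is a surjective bounded morphism; the reflexive point is not intransitive (R••∧R•• but R••).
Hence intransitivity is not modally definable.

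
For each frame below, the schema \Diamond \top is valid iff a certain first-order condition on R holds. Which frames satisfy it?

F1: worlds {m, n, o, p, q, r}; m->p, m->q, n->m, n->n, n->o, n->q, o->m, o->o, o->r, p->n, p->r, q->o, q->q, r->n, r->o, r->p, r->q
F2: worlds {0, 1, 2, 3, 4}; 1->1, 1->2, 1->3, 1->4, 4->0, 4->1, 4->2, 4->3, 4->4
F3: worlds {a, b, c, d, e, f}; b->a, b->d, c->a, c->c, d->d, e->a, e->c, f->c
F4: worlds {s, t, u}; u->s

F1

This is the axiom for seriality; its first-order frame correspondent is \forall x \exists y Rxy.
F1: holds.
F2: fails — world 0 has no successor.
F3: fails — world a has no successor.
F4: fails — world s has no successor.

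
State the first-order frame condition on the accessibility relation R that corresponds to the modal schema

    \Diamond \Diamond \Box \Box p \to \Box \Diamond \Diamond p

\forall x \forall y \forall z ((x R^2 y \wedge xRz) \to \exists w (y R^2 w \wedge z R^2 w))

This is a Sahlqvist (Geach-type) schema ◇^2□^2p → □^1◇^2p.
Minimal-valuation argument: fix x; take any y with xR^2y and any z with xR^1z. Set V(p) to the set of worlds R-reachable from y in exactly 2 steps. Then □^2p holds at y, so the antecedent holds at x; validity forces ◇^2p at z, giving a w with zR^2w and yR^2w.
First-order correspondent: \forall x \forall y \forall z ((x R^2 y \wedge xRz) \to \exists w (y R^2 w \wedge z R^2 w)).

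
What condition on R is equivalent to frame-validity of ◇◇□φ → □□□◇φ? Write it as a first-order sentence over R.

This is a Sahlqvist (Geach-type) schema ◇^2□^1φ → □^3◇^1φ.
Minimal-valuation argument: fix x; take any y with xR^2y and any z with xR^3z. Set V(φ) to the set of worlds R-reachable from y in exactly 1 step. Then □^1φ holds at y, so the antecedent holds at x; validity forces ◇^1φ at z, giving a w with zR^1w and yR^1w.
First-order correspondent: ∀x ∀y ∀z ((xR²y ∧ xR³z) → ∃w (yRw ∧ zRw)).

∀x ∀y ∀z ((xR²y ∧ xR³z) → ∃w (yRw ∧ zRw))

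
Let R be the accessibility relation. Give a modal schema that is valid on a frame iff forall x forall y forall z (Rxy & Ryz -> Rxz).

This is transitivity; the standard corresponding axiom is 4: □q → □□q.
Suppose □q→□□q is valid. Take Rxy, Ryz and set V(q)={w : Rxw}. Then □q at x, so □□q at x, so □q at y, so q at z, i.e. Rxz.

□q → □□q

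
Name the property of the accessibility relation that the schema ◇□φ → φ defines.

Replacing φ by ¬φ and contraposing gives the equivalent schema φ → □◇φ.
Suppose φ→□◇φ is valid. Take Rxy and set V(φ)={x}. Then φ at x, so □◇φ at x, so ◇φ at y, so some z with Ryz has φ; z=x, i.e. Ryx.
Conversely, any frame satisfying ∀x ∀y (Rxy → Ryx) validates the schema.
So the correspondent is symmetry.

Symmetry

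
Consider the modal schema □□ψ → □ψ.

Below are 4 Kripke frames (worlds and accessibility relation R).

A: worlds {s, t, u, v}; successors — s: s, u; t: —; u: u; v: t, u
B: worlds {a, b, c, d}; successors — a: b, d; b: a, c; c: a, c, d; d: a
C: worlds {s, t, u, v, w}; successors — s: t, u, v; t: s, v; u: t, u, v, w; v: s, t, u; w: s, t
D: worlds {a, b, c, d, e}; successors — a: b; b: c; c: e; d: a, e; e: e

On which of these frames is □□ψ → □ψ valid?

C

Frame correspondent (Sahlqvist): ∀x ∀y (Rxy → ∃z (Rxz ∧ Rzy)) — i.e. density.
A: fails — Rvt but no z with Rvz and Rzt.
B: fails — Rab but no z with Raz and Rzb.
C: ✓.
D: fails — Rbc but no z with Rbz and Rzc.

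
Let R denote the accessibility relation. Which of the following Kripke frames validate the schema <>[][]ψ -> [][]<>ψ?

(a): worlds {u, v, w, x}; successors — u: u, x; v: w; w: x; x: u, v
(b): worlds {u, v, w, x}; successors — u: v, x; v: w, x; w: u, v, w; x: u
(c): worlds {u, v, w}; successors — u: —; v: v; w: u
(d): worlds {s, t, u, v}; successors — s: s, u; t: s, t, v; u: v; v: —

The schema corresponds to a generalized confluence (Geach) condition: forall x forall y forall z ((xRy & x R^2 z) -> exists w (y R^2 w & zRw)).
(a): fails — uRu, uR²v but no t with uR²t and vRt.
(b): fails — uRx, uR²x but no t with xR²t and xRt.
(c): ✓.
(d): fails — sRs, sR²v but no w with sR²w and vRw.
Valid on: (c).

(c)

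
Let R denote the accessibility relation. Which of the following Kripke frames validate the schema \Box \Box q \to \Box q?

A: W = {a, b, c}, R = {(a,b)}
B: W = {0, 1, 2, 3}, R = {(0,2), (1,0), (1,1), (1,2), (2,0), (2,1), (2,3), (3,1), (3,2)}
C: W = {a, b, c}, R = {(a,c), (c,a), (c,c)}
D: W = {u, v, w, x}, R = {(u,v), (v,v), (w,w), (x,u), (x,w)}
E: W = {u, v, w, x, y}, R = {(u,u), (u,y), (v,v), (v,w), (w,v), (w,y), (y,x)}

The schema corresponds to density: \forall x \forall y (Rxy \to \exists z (Rxz \wedge Rzy)).
A: fails — Rab but no z with Raz and Rzb.
B: fails — R02 but no z with R0z and Rz2.
C: condition met.
D: fails — Rxu but no z with Rxz and Rzu.
E: fails — Ryx but no z with Ryz and Rzx.

C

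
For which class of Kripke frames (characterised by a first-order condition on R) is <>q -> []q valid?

Suppose ◇q→□q is valid. Take Rxy, Rxz and set V(q)={y}. Then ◇q at x, so □q at x, so q at z, i.e. z=y.

Partial functionality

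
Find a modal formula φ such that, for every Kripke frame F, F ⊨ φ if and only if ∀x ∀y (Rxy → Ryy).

□(□p → p)

This is shift-reflexivity; the standard corresponding axiom is T□: □(□p → p).
Suppose □(□p→p) is valid. Take Rxy and set V(p)={w : Ryw}. Then at y, □p holds; since □(□p→p) at x, □p→p at y, so p at y, i.e. Ryy.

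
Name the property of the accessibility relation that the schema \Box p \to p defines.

Reflexivity

Suppose □p→p is valid. At any x set V(p)={w : Rxw}. Then □p holds at x, so p holds at x, i.e. Rxx.
Conversely, any frame satisfying \forall x Rxx validates the schema.
Frame condition: \forall x Rxx.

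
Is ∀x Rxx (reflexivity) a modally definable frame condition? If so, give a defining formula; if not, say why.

The condition is reflexivity. A defining modal formula is □p → p.

Yes — defined by □p → p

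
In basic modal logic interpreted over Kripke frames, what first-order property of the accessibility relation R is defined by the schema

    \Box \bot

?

emptiness of R

□⊥ is valid iff no world has any successor (otherwise □⊥ fails at any world with one).
Conversely, any frame satisfying \forall x \forall y \neg Rxy validates the schema.
So the correspondent is emptiness of R.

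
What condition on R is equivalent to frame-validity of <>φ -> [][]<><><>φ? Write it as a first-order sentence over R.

This is a Sahlqvist (Geach-type) schema ◇^1□^0φ → □^2◇^3φ.
Minimal-valuation argument: fix x; take any y with xR^1y and any z with xR^2z. Set V(φ) to the set of worlds R-reachable from y in exactly 0 steps. Then □^0φ holds at y, so the antecedent holds at x; validity forces ◇^3φ at z, giving a w with zR^3w and yR^0w.
First-order correspondent: forall x forall y forall z ((xRy & x R^2 z) -> exists w (y = w & z R^3 w)).

forall x forall y forall z ((xRy & x R^2 z) -> exists w (y = w & z R^3 w))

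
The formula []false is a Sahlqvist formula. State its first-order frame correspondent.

□⊥ is valid iff no world has any successor (otherwise □⊥ fails at any world with one).
Conversely, on a frame with emptiness of R the schema holds at every world under every valuation.
So the correspondent is emptiness of R.

Emptiness of R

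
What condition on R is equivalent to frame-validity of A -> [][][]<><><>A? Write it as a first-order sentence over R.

This is a Sahlqvist (Geach-type) schema ◇^0□^0A → □^3◇^3A.
Minimal-valuation argument: fix x; take any y with xR^0y and any z with xR^3z. Set V(A) to the set of worlds R-reachable from y in exactly 0 steps. Then □^0A holds at y, so the antecedent holds at x; validity forces ◇^3A at z, giving a w with zR^3w and yR^0w.
First-order correspondent: forall x forall z (x R^3 z -> exists w (x = w & z R^3 w)).

forall x forall z (x R^3 z -> exists w (x = w & z R^3 w))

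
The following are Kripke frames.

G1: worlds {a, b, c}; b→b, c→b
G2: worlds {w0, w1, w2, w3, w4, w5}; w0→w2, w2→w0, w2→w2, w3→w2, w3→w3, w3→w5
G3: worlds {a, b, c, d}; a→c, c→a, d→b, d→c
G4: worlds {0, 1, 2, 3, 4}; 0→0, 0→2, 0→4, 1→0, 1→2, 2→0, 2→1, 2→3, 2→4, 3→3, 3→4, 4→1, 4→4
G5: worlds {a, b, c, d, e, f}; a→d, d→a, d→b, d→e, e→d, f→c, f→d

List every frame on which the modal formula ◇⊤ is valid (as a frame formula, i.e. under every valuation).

G4

The schema corresponds to seriality: ∀x ∃y Rxy.
G1: fails — world a has no successor.
G2: fails — world w1 has no successor.
G3: fails — world b has no successor.
G4: ✓.
G5: fails — world b has no successor.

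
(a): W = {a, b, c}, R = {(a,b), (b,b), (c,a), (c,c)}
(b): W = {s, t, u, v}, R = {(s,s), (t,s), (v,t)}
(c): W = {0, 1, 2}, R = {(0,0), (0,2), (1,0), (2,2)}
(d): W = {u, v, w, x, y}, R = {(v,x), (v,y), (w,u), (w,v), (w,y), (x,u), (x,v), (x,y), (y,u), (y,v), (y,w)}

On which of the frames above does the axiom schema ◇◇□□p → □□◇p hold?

The schema corresponds to a generalized confluence (Geach) condition: ∀x ∀y ∀z ((xR²y ∧ xR²z) → ∃w (yR²w ∧ zRw)).
(a): fails — cR²a, cR²c but no w with aR²w and cRw.
(b): satisfies the condition.
(c): satisfies the condition.
(d): fails — vR²u, vR²u but no t with uR²t and uRt.

(b), (c)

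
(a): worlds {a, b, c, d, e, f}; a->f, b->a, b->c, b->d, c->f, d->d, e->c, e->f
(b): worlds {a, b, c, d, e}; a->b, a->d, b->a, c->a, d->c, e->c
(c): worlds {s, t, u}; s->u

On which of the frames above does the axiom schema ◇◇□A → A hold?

This is the axiom for a generalized confluence (Geach) condition; its first-order frame correspondent is ∀x ∀y (xR²y → ∃w (yRw ∧ x = w)).
(a): fails — bR²d but no w with dRw and b=w.
(b): fails — aR²a but no w with aRw and a=w.
(c): satisfies the condition.

(c)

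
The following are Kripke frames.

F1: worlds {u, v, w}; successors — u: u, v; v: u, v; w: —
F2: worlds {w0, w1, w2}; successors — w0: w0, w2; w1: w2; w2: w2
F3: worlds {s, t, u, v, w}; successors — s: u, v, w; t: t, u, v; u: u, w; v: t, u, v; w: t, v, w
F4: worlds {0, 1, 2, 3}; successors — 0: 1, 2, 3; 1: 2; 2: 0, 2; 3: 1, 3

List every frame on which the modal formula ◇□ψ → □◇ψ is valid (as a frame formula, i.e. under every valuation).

Frame correspondent (Sahlqvist): ∀x ∀y ∀z (Rxy ∧ Rxz → ∃w (Ryw ∧ Rzw)) — i.e. convergence.
F1: holds.
F2: holds.
F3: holds.
F4: fails — R02 and R03 but 2 and 3 have no common successor.

F1, F2, F3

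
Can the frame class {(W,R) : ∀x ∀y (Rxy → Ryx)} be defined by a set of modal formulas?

Yes: it is symmetry, defined by the B schema q → □◇q.

Yes — defined by q → □◇q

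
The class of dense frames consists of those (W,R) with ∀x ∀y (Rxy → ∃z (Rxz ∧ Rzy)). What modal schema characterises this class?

□□r → □r

This is density; the standard corresponding axiom is C4: □□r → □r.
Suppose □□r→□r is valid. Take Rxy and set V(r)={w : xR²w}. Then □□r at x, so □r at x, so r at y, i.e. ∃z(Rxz∧Rzy).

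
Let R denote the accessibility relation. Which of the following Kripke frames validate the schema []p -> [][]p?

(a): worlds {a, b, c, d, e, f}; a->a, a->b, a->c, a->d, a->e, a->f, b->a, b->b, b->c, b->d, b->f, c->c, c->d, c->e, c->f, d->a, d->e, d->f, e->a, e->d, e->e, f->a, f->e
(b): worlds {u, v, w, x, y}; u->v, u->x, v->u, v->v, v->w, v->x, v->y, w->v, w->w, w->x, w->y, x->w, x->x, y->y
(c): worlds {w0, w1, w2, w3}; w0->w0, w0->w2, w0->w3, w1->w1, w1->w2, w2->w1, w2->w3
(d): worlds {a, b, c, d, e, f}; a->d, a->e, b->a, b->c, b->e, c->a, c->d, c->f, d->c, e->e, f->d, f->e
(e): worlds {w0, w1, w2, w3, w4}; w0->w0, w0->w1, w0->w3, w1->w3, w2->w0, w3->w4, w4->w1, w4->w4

Frame correspondent (Sahlqvist): forall x forall y forall z (Rxy & Ryz -> Rxz) — i.e. transitivity.
(a): fails — Rcd and Rda but not Rca.
(b): fails — Ruv and Rvw but not Ruw.
(c): fails — Rw1w2 and Rw2w3 but not Rw1w3.
(d): fails — Rbc and Rcd but not Rbd.
(e): fails — Rw1w3 and Rw3w4 but not Rw1w4.
Valid on no frame.

none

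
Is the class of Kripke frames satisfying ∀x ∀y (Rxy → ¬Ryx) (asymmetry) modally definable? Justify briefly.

Any modally definable frame class is closed under surjective bounded morphisms.
The 5-cycle (worlds w0,w1,w2,w3,w4 with w0→w1→w2→w3→w4→w0) is asymmetric. Mapping every world to a single reflexive point • is a surjective bounded morphism, and the reflexive point is not asymmetric (R•• but asymmetry requires ¬R••).
Hence asymmetry is not modally definable.

No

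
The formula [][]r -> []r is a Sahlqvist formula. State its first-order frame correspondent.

density

Suppose □□r→□r is valid. Take Rxy and set V(r)={w : xR²w}. Then □□r at x, so □r at x, so r at y, i.e. ∃z(Rxz∧Rzy).
Conversely, on a frame with density the schema holds at every world under every valuation.
So the correspondent is density.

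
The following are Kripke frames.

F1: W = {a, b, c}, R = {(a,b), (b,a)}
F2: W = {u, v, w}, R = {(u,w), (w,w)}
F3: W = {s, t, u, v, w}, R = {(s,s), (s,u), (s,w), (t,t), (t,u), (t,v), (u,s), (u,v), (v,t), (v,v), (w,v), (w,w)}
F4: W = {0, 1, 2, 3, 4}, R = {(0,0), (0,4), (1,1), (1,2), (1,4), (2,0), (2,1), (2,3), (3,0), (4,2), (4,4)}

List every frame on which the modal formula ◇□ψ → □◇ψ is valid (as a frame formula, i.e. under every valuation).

F1, F2

The schema corresponds to convergence: ∀x ∀y ∀z (Rxy ∧ Rxz → ∃w (Ryw ∧ Rzw)).
F1: condition met.
F2: condition met.
F3: fails — Ruv and Rus but v and s have no common successor.
F4: fails — R12 and R14 but 2 and 4 have no common successor.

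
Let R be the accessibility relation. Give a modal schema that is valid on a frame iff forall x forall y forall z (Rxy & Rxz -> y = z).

◇ψ → □ψ

A defining formula is ◇ψ → □ψ (the CD axiom).
Suppose ◇ψ→□ψ is valid. Take Rxy, Rxz and set V(ψ)={y}. Then ◇ψ at x, so □ψ at x, so ψ at z, i.e. z=y.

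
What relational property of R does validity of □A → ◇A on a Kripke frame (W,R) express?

Suppose □A→◇A is valid. At any x set V(A)=W. Then □A at x, so ◇A at x, so x has a successor.
Conversely, on a frame with seriality the schema holds at every world under every valuation.
So the correspondent is seriality.

seriality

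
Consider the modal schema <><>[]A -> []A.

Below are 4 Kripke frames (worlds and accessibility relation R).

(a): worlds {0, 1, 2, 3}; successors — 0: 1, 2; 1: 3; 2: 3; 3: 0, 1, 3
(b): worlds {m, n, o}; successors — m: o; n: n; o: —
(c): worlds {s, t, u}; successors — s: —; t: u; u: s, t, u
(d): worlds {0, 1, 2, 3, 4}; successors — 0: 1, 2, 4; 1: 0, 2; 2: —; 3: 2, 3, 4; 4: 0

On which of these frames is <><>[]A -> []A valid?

The schema corresponds to a generalized confluence (Geach) condition: forall x forall y forall z ((x R^2 y & xRz) -> exists w (yRw & z = w)).
(a): fails — 0R²3, 0R2 but no w with 3Rw and 2=w.
(b): satisfies the condition.
(c): fails — tR²s, tRu but no w with sRw and u=w.
(d): fails — 0R²2, 0R1 but no w with 2Rw and 1=w.

(b)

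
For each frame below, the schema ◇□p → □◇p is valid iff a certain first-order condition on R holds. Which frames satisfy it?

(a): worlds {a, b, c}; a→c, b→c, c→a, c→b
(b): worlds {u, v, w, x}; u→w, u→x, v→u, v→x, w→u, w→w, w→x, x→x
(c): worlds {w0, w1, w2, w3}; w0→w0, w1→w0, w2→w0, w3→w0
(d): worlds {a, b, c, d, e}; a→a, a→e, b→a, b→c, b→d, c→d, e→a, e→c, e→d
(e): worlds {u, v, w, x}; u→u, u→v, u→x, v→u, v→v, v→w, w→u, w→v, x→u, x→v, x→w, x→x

Frame correspondent (Sahlqvist): ∀x ∀y ∀z (Rxy ∧ Rxz → ∃w (Ryw ∧ Rzw)) — i.e. convergence.
(a): satisfies the condition.
(b): satisfies the condition.
(c): satisfies the condition.
(d): fails — Rbc and Rba but c and a have no common successor.
(e): satisfies the condition.

(a), (b), (c), (e)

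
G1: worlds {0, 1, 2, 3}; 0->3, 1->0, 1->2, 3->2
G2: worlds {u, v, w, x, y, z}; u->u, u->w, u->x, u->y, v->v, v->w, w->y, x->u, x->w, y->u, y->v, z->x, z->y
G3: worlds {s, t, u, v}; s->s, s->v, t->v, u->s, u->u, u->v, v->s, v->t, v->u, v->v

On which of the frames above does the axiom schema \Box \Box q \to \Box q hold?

G3

Frame correspondent (Sahlqvist): \forall x \forall y (Rxy \to \exists z (Rxz \wedge Rzy)) — i.e. density.
G1: fails — R12 but no z with R1z and Rz2.
G2: fails — Rzx but no t with Rzt and Rtx.
G3: satisfies the condition.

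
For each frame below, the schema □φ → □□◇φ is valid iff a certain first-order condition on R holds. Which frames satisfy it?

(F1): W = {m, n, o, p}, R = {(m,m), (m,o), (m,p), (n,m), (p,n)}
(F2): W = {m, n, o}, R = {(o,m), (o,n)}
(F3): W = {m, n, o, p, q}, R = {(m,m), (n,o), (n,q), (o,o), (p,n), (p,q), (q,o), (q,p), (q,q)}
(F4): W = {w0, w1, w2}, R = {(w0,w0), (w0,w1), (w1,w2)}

This is the axiom for a generalized confluence (Geach) condition; its first-order frame correspondent is ∀x ∀z (xR²z → ∃w (xRw ∧ zRw)).
(F1): fails — mR²o but no w with mRw and oRw.
(F2): satisfies the condition.
(F3): fails — pR²o but no w with pRw and oRw.
(F4): fails — w0R²w1 but no w with w0Rw and w1Rw.
Valid on: (F2).

(F2)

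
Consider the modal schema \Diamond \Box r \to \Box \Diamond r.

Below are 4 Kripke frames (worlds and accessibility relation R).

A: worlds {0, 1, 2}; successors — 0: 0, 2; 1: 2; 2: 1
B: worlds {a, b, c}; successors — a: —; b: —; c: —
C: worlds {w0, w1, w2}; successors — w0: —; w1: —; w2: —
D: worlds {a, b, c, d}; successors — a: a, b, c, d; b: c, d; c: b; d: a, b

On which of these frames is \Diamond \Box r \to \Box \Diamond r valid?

This is the axiom for convergence; its first-order frame correspondent is \forall x \forall y \forall z (Rxy \wedge Rxz \to \exists w (Ryw \wedge Rzw)).
A: fails — R00 and R02 but 0 and 2 have no common successor.
B: holds.
C: holds.
D: fails — Rab and Rac but b and c have no common successor.
Valid on: B, C.

B, C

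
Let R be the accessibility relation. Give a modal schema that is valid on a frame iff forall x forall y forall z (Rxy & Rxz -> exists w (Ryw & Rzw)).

The condition is convergence. The .2 schema ◇□ψ → □◇ψ defines it.

◇□ψ → □◇ψ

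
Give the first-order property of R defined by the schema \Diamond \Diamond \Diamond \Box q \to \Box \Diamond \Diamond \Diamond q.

\forall x \forall y \forall z ((x R^3 y \wedge xRz) \to \exists w (yRw \wedge z R^3 w))

This is a Sahlqvist (Geach-type) schema ◇^3□^1q → □^1◇^3q.
Minimal-valuation argument: fix x; take any y with xR^3y and any z with xR^1z. Set V(q) to the set of worlds R-reachable from y in exactly 1 step. Then □^1q holds at y, so the antecedent holds at x; validity forces ◇^3q at z, giving a w with zR^3w and yR^1w.
First-order correspondent: \forall x \forall y \forall z ((x R^3 y \wedge xRz) \to \exists w (yRw \wedge z R^3 w)).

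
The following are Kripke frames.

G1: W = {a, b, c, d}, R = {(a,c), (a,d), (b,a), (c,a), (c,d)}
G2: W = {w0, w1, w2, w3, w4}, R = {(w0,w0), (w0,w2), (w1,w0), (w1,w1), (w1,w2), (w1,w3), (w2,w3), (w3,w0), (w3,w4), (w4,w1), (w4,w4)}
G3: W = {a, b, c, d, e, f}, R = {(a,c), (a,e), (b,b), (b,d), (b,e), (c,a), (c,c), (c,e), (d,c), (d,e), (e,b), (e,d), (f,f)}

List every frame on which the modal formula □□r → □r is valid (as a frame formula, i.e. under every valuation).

G3

The schema corresponds to density: ∀x ∀y (Rxy → ∃z (Rxz ∧ Rzy)).
G1: fails — Rba but no z with Rbz and Rza.
G2: fails — Rw2w3 but no z with Rw2z and Rzw3.
G3: ✓.
Valid on: G3.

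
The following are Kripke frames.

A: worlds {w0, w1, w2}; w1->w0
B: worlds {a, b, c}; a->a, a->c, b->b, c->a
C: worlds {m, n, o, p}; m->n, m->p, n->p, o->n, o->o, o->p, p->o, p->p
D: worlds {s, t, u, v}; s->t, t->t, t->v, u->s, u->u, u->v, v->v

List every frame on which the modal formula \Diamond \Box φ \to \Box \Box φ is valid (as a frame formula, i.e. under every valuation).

A

This is the axiom for a generalized confluence (Geach) condition; its first-order frame correspondent is \forall x \forall y \forall z ((xRy \wedge x R^2 z) \to \exists w (yRw \wedge z = w)).
A: condition met.
B: fails — aRc, aR²c but no w with cRw and c=w.
C: fails — mRn, mR²o but no w with nRw and o=w.
D: fails — tRv, tR²t but no w with vRw and t=w.
Valid on: A.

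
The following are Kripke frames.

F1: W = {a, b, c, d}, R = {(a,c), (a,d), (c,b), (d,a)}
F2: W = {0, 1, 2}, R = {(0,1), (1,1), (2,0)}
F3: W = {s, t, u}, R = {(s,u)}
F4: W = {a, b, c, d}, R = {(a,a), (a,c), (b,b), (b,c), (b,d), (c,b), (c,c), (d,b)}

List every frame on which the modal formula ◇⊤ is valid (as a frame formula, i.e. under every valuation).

This is the axiom for seriality; its first-order frame correspondent is ∀x ∃y Rxy.
F1: fails — world b has no successor.
F2: ✓.
F3: fails — world t has no successor.
F4: ✓.
Valid on: F2, F4.

F2, F4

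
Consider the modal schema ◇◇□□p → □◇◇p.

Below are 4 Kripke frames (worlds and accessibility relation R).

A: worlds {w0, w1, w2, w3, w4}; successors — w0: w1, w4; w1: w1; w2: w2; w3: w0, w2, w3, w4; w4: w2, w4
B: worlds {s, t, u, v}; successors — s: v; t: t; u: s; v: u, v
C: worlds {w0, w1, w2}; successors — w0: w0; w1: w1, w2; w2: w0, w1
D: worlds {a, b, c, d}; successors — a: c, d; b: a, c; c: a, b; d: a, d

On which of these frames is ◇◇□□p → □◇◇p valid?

B, C, D

The schema corresponds to a generalized confluence (Geach) condition: ∀x ∀y ∀z ((xR²y ∧ xRz) → ∃w (yR²w ∧ zR²w)).
A: fails — w0R²w1, w0Rw4 but no w with w1R²w and w4R²w.
B: holds.
C: holds.
D: holds.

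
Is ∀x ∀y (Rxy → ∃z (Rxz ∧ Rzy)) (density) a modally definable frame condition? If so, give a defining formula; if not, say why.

Definable; □□r → □r defines it

This is a Sahlqvist condition; the C4 axiom □□r → □r defines it.
Suppose □□r→□r is valid. Take Rxy and set V(r)={w : xR²w}. Then □□r at x, so □r at x, so r at y, i.e. ∃z(Rxz∧Rzy).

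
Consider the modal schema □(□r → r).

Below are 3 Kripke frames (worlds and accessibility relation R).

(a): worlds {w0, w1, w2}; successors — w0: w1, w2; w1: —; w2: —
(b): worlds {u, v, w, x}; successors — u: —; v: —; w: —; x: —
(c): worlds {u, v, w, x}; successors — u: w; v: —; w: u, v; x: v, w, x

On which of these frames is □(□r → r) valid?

Frame correspondent (Sahlqvist): ∀x ∀y (Rxy → Ryy) — i.e. shift-reflexivity.
(a): fails — Rw0w1 but not Rw1w1.
(b): satisfies the condition.
(c): fails — Rxw but not Rww.

(b)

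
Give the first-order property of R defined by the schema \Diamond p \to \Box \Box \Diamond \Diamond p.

This is a Sahlqvist (Geach-type) schema ◇^1□^0p → □^2◇^2p.
First-order correspondent: \forall x \forall y \forall z ((xRy \wedge x R^2 z) \to \exists w (y = w \wedge z R^2 w)).

\forall x \forall y \forall z ((xRy \wedge x R^2 z) \to \exists w (y = w \wedge z R^2 w))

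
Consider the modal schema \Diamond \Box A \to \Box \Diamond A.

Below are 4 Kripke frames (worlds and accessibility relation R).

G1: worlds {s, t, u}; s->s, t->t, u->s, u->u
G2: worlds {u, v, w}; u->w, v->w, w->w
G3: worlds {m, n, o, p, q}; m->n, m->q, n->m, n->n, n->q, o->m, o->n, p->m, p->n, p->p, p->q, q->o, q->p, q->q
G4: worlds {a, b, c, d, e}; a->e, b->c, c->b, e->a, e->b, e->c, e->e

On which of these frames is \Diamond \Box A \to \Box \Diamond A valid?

G1, G2

This is the axiom for convergence; its first-order frame correspondent is \forall x \forall y \forall z (Rxy \wedge Rxz \to \exists w (Ryw \wedge Rzw)).
G1: holds.
G2: holds.
G3: fails — Rqq and Rqo but q and o have no common successor.
G4: fails — Reb and Rea but b and a have no common successor.
Valid on: G1, G2.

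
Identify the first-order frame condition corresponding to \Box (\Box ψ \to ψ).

Shift-reflexivity

Suppose □(□ψ→ψ) is valid. Take Rxy and set V(ψ)={w : Ryw}. Then at y, □ψ holds; since □(□ψ→ψ) at x, □ψ→ψ at y, so ψ at y, i.e. Ryy.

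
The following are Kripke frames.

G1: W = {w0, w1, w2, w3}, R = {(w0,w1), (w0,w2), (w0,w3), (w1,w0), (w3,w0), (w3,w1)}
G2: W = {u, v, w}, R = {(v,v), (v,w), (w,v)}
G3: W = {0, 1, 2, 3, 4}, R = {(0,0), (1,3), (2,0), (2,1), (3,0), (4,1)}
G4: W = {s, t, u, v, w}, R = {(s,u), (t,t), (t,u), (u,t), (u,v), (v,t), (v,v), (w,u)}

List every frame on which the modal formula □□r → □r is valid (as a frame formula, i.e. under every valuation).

G2

The schema corresponds to density: ∀x ∀y (Rxy → ∃z (Rxz ∧ Rzy)).
G1: fails — Rw1w0 but no z with Rw1z and Rzw0.
G2: ✓.
G3: fails — R21 but no z with R2z and Rz1.
G4: fails — Rwu but no z with Rwz and Rzu.
Valid on: G2.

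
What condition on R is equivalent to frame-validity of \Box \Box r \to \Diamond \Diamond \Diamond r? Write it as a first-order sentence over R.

This is a Sahlqvist (Geach-type) schema ◇^0□^2r → □^0◇^3r.
Minimal-valuation argument: fix x; take any y with xR^0y and any z with xR^0z. Set V(r) to the set of worlds R-reachable from y in exactly 2 steps. Then □^2r holds at y, so the antecedent holds at x; validity forces ◇^3r at z, giving a w with zR^3w and yR^2w.
First-order correspondent: \forall x \exists w (x R^2 w \wedge x R^3 w).

\forall x \exists w (x R^2 w \wedge x R^3 w)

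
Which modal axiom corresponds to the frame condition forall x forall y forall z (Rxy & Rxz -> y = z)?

◇q → □q

The condition is partial functionality. The CD schema ◇q → □q defines it.
Suppose ◇q→□q is valid. Take Rxy, Rxz and set V(q)={y}. Then ◇q at x, so □q at x, so q at z, i.e. z=y.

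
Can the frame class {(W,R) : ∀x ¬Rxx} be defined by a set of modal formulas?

Not modally definable

If a class were modally definable it would be closed under surjective bounded morphisms (Goldblatt–Thomason).
The 5-cycle (worlds 0,1,2,3,4 with 0→1→2→3→4→0) is irreflexive, and the map sending every world to a single reflexive point • is a surjective bounded morphism (forth: every edge maps to (•,•); back: every world has a successor). So any modal formula valid on the 5-cycle is also valid on the reflexive point, which is not irreflexive.
Hence irreflexivity is not modally definable.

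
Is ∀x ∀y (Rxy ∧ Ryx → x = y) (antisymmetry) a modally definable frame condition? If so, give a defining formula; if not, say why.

If a class were modally definable it would be closed under surjective bounded morphisms (Goldblatt–Thomason).
The 4-cycle (worlds w0,w1,w2,w3 with w0→w1→w2→w3→w0) is antisymmetric. Sending even-indexed worlds to • and odd-indexed worlds to ∘ is a surjective bounded morphism onto the two-world frame with •↔∘, which is not antisymmetric.
So the class is not modally definable.

No — not modally definable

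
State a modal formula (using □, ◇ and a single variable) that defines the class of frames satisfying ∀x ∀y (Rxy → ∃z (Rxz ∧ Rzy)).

□□q → □q

A defining formula is □□q → □q (the C4 axiom).
Suppose □□q→□q is valid. Take Rxy and set V(q)={w : xR²w}. Then □□q at x, so □q at x, so q at y, i.e. ∃z(Rxz∧Rzy).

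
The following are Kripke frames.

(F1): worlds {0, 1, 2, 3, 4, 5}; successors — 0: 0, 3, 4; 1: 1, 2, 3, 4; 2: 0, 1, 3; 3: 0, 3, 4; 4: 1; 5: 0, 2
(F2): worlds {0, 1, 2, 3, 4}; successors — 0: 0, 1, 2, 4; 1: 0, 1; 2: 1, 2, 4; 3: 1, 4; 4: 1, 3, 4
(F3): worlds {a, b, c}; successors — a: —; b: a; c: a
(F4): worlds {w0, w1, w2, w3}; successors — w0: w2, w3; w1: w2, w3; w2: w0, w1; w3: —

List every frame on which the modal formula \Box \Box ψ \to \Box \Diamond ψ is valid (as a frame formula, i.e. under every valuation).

The schema corresponds to a generalized confluence (Geach) condition: \forall x \forall z (xRz \to \exists w (x R^2 w \wedge zRw)).
(F1): satisfies the condition.
(F2): satisfies the condition.
(F3): fails — bRa but no w with bR²w and aRw.
(F4): fails — w0Rw3 but no w with w0R²w and w3Rw.
Valid on: (F1), (F2).

(F1), (F2)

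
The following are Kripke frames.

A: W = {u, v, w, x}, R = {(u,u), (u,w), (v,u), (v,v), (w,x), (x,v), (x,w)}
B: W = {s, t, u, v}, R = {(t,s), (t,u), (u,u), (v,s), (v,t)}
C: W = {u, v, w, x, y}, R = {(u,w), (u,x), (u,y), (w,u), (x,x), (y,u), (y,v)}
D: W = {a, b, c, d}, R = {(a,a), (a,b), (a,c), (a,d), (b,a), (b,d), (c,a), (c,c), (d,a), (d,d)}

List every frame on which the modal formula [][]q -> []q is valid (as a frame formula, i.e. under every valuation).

D

This is the axiom for density; its first-order frame correspondent is forall x forall y (Rxy -> exists z (Rxz & Rzy)).
A: fails — Rxw but no z with Rxz and Rzw.
B: fails — Rvt but no z with Rvz and Rzt.
C: fails — Rwu but no z with Rwz and Rzu.
D: ✓.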